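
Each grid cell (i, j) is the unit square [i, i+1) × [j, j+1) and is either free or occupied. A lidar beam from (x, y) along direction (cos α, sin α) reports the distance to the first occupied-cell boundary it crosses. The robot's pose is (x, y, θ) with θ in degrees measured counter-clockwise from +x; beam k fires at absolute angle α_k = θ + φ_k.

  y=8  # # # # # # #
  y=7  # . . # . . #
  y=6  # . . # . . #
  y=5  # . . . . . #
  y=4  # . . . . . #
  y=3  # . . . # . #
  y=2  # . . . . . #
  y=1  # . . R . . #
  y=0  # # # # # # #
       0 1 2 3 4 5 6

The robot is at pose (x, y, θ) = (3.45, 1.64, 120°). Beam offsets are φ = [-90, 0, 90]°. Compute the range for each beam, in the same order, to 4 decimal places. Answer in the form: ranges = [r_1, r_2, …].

beam 1: φ=-90°, α=30°
  cosα=0.8660 sinα=0.5000 | (3,1) | tMaxX 0.6351 tMaxY 0.7200 | tΔX 1.1547 tΔY 2.0000
    t=0.6351 [x] (4,1)
    t=0.7200 [y] (4,2)
    t=1.7898 [x] (5,2)
    t=2.7200 [y] (5,3)
    t=2.9445 [x] (6,3) — stop
  → r_1 = 2.9445
beam 2: φ=0°, α=120°
  cosα=-0.5000 sinα=0.8660 | (3,1) | tMaxX 0.9000 tMaxY 0.4157 | tΔX 2.0000 tΔY 1.1547
    t=0.4157 [y] (3,2)
    t=0.9000 [x] (2,2)
    t=1.5704 [y] (2,3)
    t=2.7251 [y] (2,4)
    t=2.9000 [x] (1,4)
    t=3.8798 [y] (1,5)
    t=4.9000 [x] (0,5) — stop
  → r_2 = 4.9000
beam 3: φ=90°, α=210°
  cosα=-0.8660 sinα=-0.5000 | (3,1) | tMaxX 0.5196 tMaxY 1.2800 | tΔX 1.1547 tΔY 2.0000
    t=0.5196 [x] (2,1)
    t=1.2800 [y] (2,0) — stop
  → r_3 = 1.2800

ranges = [2.9445, 4.9000, 1.2800]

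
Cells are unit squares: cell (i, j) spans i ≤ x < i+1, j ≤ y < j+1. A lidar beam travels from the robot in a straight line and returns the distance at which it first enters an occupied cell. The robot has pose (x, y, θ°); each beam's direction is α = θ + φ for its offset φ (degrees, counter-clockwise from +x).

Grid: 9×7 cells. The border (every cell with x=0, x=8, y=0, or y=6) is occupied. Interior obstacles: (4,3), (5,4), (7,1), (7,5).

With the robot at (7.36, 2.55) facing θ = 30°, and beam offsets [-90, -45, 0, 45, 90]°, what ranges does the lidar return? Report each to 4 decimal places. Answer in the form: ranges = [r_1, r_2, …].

ranges = [0.6351, 0.6626, 0.7390, 2.4728, 2.7200]

beam 1: φ=-90°, α=300°
  dir = (cos 300°, sin 300°) = (0.5000, -0.8660); from cell (7,2)
  next x-line at t=1.2800, next y-line at t=0.6351; Δt_x=2.0000, Δt_y=1.1547
    y: enter (7,1) at t=0.6351 ← occupied
  → r_1 = 0.6351
beam 2: φ=-45°, α=345°
  dir = (cos 345°, sin 345°) = (0.9659, -0.2588); from cell (7,2)
  next x-line at t=0.6626, next y-line at t=2.1250; Δt_x=1.0353, Δt_y=3.8637
    x: enter (8,2) at t=0.6626 ← occupied
  → r_2 = 0.6626
beam 3: φ=0°, α=30°
  dir = (cos 30°, sin 30°) = (0.8660, 0.5000); from cell (7,2)
  next x-line at t=0.7390, next y-line at t=0.9000; Δt_x=1.1547, Δt_y=2.0000
    x: enter (8,2) at t=0.7390 ← occupied
  → r_3 = 0.7390
beam 4: φ=45°, α=75°
  dir = (cos 75°, sin 75°) = (0.2588, 0.9659); from cell (7,2)
  next x-line at t=2.4728, next y-line at t=0.4659; Δt_x=3.8637, Δt_y=1.0353
    y: enter (7,3) at t=0.4659
    y: enter (7,4) at t=1.5012
    x: enter (8,4) at t=2.4728 ← occupied
  → r_4 = 2.4728
beam 5: φ=90°, α=120°
  dir = (cos 120°, sin 120°) = (-0.5000, 0.8660); from cell (7,2)
  next x-line at t=0.7200, next y-line at t=0.5196; Δt_x=2.0000, Δt_y=1.1547
    y: enter (7,3) at t=0.5196
    x: enter (6,3) at t=0.7200
    y: enter (6,4) at t=1.6743
    x: enter (5,4) at t=2.7200 ← occupied
  → r_5 = 2.7200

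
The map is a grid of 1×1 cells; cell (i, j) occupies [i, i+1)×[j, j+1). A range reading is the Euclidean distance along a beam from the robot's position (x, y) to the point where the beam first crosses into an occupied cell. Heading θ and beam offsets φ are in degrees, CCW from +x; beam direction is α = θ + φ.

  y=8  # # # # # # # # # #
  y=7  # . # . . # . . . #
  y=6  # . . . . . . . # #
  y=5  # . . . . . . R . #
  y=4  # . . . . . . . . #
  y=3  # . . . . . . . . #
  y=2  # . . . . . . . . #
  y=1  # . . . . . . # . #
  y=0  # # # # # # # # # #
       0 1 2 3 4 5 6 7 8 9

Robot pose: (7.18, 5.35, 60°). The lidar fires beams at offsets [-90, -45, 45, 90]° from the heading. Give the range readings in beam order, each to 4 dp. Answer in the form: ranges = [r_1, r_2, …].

ranges = [2.1016, 1.8842, 2.7435, 4.8266]

beam 1: φ=-90°, α=330°
  cosα=0.8660 sinα=-0.5000 | (7,5) | tMaxX 0.9469 tMaxY 0.7000 | tΔX 1.1547 tΔY 2.0000
    t=0.7000 [y] (7,4)
    t=0.9469 [x] (8,4)
    t=2.1016 [x] (9,4) — stop
  → r_1 = 2.1016
beam 2: φ=-45°, α=15°
  cosα=0.9659 sinα=0.2588 | (7,5) | tMaxX 0.8489 tMaxY 2.5114 | tΔX 1.0353 tΔY 3.8637
    t=0.8489 [x] (8,5)
    t=1.8842 [x] (9,5) — stop
  → r_2 = 1.8842
beam 3: φ=45°, α=105°
  cosα=-0.2588 sinα=0.9659 | (7,5) | tMaxX 0.6955 tMaxY 0.6729 | tΔX 3.8637 tΔY 1.0353
    t=0.6729 [y] (7,6)
    t=0.6955 [x] (6,6)
    t=1.7082 [y] (6,7)
    t=2.7435 [y] (6,8) — stop
  → r_3 = 2.7435
beam 4: φ=90°, α=150°
  cosα=-0.8660 sinα=0.5000 | (7,5) | tMaxX 0.2078 tMaxY 1.3000 | tΔX 1.1547 tΔY 2.0000
    t=0.2078 [x] (6,5)
    t=1.3000 [y] (6,6)
    t=1.3625 [x] (5,6)
    t=2.5172 [x] (4,6)
    t=3.3000 [y] (4,7)
    t=3.6719 [x] (3,7)
    t=4.8266 [x] (2,7) — stop
  → r_4 = 4.8266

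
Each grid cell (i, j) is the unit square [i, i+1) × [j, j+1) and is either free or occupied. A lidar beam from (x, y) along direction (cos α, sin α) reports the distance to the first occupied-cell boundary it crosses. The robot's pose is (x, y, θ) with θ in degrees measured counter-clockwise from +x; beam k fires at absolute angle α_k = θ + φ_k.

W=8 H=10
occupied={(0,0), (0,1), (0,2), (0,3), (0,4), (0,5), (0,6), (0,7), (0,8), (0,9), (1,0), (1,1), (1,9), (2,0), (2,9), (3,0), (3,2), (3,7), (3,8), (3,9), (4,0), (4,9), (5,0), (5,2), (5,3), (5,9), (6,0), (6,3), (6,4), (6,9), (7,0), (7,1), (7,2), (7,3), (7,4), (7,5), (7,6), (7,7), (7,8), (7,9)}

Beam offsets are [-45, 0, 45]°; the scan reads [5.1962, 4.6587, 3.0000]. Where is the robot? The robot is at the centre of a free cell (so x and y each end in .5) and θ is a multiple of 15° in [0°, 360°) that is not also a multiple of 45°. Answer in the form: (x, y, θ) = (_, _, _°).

(x, y, θ) = (5.5, 5.5, 195°)

Candidates: 40 free-cell centres × 16 headings = 640 poses. Raycast each; keep the one whose scan matches to 4 dp.
  (5.5, 8.5, 15°): beam 1 = 1.7321 ≠ 5.1962 ✗
  (4.5, 3.5, 285°): beam 1 = 1.0000 ≠ 5.1962 ✗
  (6.5, 7.5, 330°): beam 1 = 1.9319 ≠ 5.1962 ✗
  …
  (5.5, 5.5, 195°): r_1=5.1962, r_2=4.6587, r_3=3.0000 — all match ✓
No second candidate reproduces the full scan.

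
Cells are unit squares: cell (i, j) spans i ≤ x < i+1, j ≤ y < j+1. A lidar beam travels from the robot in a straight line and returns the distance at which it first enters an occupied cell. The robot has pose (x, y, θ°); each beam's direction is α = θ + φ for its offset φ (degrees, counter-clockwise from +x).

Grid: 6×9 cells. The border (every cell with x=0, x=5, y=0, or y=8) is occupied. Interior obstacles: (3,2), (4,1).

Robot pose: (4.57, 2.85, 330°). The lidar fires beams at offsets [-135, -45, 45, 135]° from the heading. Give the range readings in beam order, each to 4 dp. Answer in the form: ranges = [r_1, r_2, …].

ranges = [0.5901, 0.8800, 0.4452, 5.3317]

beam 1: φ=-135°, α=195°
  dir = (cos 195°, sin 195°) = (-0.9659, -0.2588); from cell (4,2)
  next x-line at t=0.5901, next y-line at t=3.2841; Δt_x=1.0353, Δt_y=3.8637
    x: enter (3,2) at t=0.5901 ← occupied
  → r_1 = 0.5901
beam 2: φ=-45°, α=285°
  dir = (cos 285°, sin 285°) = (0.2588, -0.9659); from cell (4,2)
  next x-line at t=1.6614, next y-line at t=0.8800; Δt_x=3.8637, Δt_y=1.0353
    y: enter (4,1) at t=0.8800 ← occupied
  → r_2 = 0.8800
beam 3: φ=45°, α=15°
  dir = (cos 15°, sin 15°) = (0.9659, 0.2588); from cell (4,2)
  next x-line at t=0.4452, next y-line at t=0.5796; Δt_x=1.0353, Δt_y=3.8637
    x: enter (5,2) at t=0.4452 ← occupied
  → r_3 = 0.4452
beam 4: φ=135°, α=105°
  dir = (cos 105°, sin 105°) = (-0.2588, 0.9659); from cell (4,2)
  next x-line at t=2.2023, next y-line at t=0.1553; Δt_x=3.8637, Δt_y=1.0353
    y: enter (4,3) at t=0.1553
    y: enter (4,4) at t=1.1906
    x: enter (3,4) at t=2.2023
    y: enter (3,5) at t=2.2258
    y: enter (3,6) at t=3.2611
    y: enter (3,7) at t=4.2964
    y: enter (3,8) at t=5.3317 ← occupied
  → r_4 = 5.3317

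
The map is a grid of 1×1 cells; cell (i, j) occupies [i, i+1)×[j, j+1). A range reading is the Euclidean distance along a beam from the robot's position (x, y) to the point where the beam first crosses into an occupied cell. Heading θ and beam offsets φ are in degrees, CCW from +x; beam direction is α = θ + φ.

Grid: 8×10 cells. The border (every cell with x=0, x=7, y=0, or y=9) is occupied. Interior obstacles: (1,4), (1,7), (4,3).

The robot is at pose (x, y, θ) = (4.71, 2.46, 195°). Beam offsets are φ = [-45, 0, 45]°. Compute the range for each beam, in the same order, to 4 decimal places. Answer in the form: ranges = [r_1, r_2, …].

ranges = [3.1292, 3.8409, 1.6859]

beam 1: φ=-45°, α=150°
  cosα=-0.8660 sinα=0.5000 | (4,2) | tMaxX 0.8198 tMaxY 1.0800 | tΔX 1.1547 tΔY 2.0000
    t=0.8198 [x] (3,2)
    t=1.0800 [y] (3,3)
    t=1.9745 [x] (2,3)
    t=3.0800 [y] (2,4)
    t=3.1292 [x] (1,4) — stop
  → r_1 = 3.1292
beam 2: φ=0°, α=195°
  cosα=-0.9659 sinα=-0.2588 | (4,2) | tMaxX 0.7350 tMaxY 1.7773 | tΔX 1.0353 tΔY 3.8637
    t=0.7350 [x] (3,2)
    t=1.7703 [x] (2,2)
    t=1.7773 [y] (2,1)
    t=2.8056 [x] (1,1)
    t=3.8409 [x] (0,1) — stop
  → r_2 = 3.8409
beam 3: φ=45°, α=240°
  cosα=-0.5000 sinα=-0.8660 | (4,2) | tMaxX 1.4200 tMaxY 0.5312 | tΔX 2.0000 tΔY 1.1547
    t=0.5312 [y] (4,1)
    t=1.4200 [x] (3,1)
    t=1.6859 [y] (3,0) — stop
  → r_3 = 1.6859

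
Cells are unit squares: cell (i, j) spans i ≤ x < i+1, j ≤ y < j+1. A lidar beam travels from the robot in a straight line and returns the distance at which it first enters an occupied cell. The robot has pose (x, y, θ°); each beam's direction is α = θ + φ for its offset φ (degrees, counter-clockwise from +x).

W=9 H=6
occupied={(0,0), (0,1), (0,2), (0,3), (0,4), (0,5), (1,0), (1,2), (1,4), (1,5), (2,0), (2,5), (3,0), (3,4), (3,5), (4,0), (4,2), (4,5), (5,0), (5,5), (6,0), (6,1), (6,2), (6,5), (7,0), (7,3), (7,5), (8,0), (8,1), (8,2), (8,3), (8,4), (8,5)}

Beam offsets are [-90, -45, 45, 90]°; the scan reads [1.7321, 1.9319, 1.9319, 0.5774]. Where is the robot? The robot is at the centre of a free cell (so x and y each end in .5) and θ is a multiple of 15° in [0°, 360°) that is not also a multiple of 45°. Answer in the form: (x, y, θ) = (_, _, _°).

(x, y, θ) = (5.5, 4.5, 330°)

The pose lattice has 21·16 = 336 candidates. Test each by forward raycasting.
  (2.5, 3.5, 195°): beam 1 = 1.5529 ≠ 1.7321 ✗
  (2.5, 1.5, 345°): beam 1 = 0.5176 ≠ 1.7321 ✗
  (2.5, 4.5, 75°): beam 1 = 0.5176 ≠ 1.7321 ✗
  (3.5, 1.5, 195°): beam 1 = 3.6235 ≠ 1.7321 ✗
  …
  (5.5, 4.5, 330°): r_1=1.7321, r_2=1.9319, r_3=1.9319, r_4=0.5774 — all match ✓
No second candidate reproduces the full scan.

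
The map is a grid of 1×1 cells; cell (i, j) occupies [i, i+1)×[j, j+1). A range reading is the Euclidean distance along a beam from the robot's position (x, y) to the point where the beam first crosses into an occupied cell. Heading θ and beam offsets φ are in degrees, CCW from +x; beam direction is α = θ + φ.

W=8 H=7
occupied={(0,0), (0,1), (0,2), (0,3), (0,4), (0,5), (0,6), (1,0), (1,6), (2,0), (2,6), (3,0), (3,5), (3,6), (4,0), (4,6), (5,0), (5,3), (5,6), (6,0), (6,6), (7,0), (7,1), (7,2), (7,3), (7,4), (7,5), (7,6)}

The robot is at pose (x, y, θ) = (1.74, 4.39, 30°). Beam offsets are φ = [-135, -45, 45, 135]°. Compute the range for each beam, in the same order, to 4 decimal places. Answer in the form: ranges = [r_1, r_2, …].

beam 1: φ=-135°, α=255°
  dir = (cos 255°, sin 255°) = (-0.2588, -0.9659); from cell (1,4)
  next x-line at t=2.8591, next y-line at t=0.4038; Δt_x=3.8637, Δt_y=1.0353
    y: enter (1,3) at t=0.4038
    y: enter (1,2) at t=1.4390
    y: enter (1,1) at t=2.4743
    x: enter (0,1) at t=2.8591 ← occupied
  → r_1 = 2.8591
beam 2: φ=-45°, α=345°
  dir = (cos 345°, sin 345°) = (0.9659, -0.2588); from cell (1,4)
  next x-line at t=0.2692, next y-line at t=1.5068; Δt_x=1.0353, Δt_y=3.8637
    x: enter (2,4) at t=0.2692
    x: enter (3,4) at t=1.3044
    y: enter (3,3) at t=1.5068
    x: enter (4,3) at t=2.3397
    x: enter (5,3) at t=3.3750 ← occupied
  → r_2 = 3.3750
beam 3: φ=45°, α=75°
  dir = (cos 75°, sin 75°) = (0.2588, 0.9659); from cell (1,4)
  next x-line at t=1.0046, next y-line at t=0.6315; Δt_x=3.8637, Δt_y=1.0353
    y: enter (1,5) at t=0.6315
    x: enter (2,5) at t=1.0046
    y: enter (2,6) at t=1.6668 ← occupied
  → r_3 = 1.6668
beam 4: φ=135°, α=165°
  dir = (cos 165°, sin 165°) = (-0.9659, 0.2588); from cell (1,4)
  next x-line at t=0.7661, next y-line at t=2.3569; Δt_x=1.0353, Δt_y=3.8637
    x: enter (0,4) at t=0.7661 ← occupied
  → r_4 = 0.7661

ranges = [2.8591, 3.3750, 1.6668, 0.7661]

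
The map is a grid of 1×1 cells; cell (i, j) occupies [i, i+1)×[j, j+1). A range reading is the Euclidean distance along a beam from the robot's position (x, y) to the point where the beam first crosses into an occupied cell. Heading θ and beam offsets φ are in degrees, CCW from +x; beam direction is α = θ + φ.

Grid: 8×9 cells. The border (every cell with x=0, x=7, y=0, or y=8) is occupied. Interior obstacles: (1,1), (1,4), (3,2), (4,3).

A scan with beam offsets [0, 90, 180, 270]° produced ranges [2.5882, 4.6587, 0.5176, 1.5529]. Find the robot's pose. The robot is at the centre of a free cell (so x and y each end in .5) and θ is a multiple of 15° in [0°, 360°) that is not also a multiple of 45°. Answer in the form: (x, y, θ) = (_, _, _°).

(x, y, θ) = (2.5, 7.5, 255°)

Enumerate (i+0.5, j+0.5, θ) over the 38 free cells and 16 admissible headings. For each, cast all 4 beams and compare to the given ranges.
  (2.5, 6.5, 345°): beam 1 = 4.6587 ≠ 2.5882 ✗
  (5.5, 3.5, 330°): beam 1 = 1.7321 ≠ 2.5882 ✗
  (6.5, 1.5, 300°): beam 1 = 0.5774 ≠ 2.5882 ✗
  (5.5, 7.5, 60°): beam 1 = 0.5774 ≠ 2.5882 ✗
  (2.5, 3.5, 285°): beam 2 = 1.5529 ≠ 4.6587 ✗
  …
  (2.5, 7.5, 255°): r_1=2.5882, r_2=4.6587, r_3=0.5176, r_4=1.5529 — all match ✓
Unique over the lattice → pose = (2.5, 7.5, 255°).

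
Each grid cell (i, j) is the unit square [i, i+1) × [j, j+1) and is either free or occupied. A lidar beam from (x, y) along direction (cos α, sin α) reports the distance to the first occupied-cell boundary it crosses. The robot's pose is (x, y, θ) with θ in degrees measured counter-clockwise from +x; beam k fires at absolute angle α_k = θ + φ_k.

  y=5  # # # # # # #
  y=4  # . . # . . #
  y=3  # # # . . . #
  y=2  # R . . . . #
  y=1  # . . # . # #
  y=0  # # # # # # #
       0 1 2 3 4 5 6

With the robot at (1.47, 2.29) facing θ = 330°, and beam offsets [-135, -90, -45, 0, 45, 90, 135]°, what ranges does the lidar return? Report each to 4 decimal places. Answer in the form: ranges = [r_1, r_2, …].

beam 1: φ=-135°, α=195°
  direction (-0.9659, -0.2588); cell (1,2); t to first gridline: x 0.4866, y 1.1205 (then +1.0353 / +3.8637)
    (0,2) via x @ 0.4866  # hit
  → r_1 = 0.4866
beam 2: φ=-90°, α=240°
  direction (-0.5000, -0.8660); cell (1,2); t to first gridline: x 0.9400, y 0.3349 (then +2.0000 / +1.1547)
    (1,1) via y @ 0.3349
    (0,1) via x @ 0.9400  # hit
  → r_2 = 0.9400
beam 3: φ=-45°, α=285°
  direction (0.2588, -0.9659); cell (1,2); t to first gridline: x 2.0478, y 0.3002 (then +3.8637 / +1.0353)
    (1,1) via y @ 0.3002
    (1,0) via y @ 1.3355  # hit
  → r_3 = 1.3355
beam 4: φ=0°, α=330°
  direction (0.8660, -0.5000); cell (1,2); t to first gridline: x 0.6120, y 0.5800 (then +1.1547 / +2.0000)
    (1,1) via y @ 0.5800
    (2,1) via x @ 0.6120
    (3,1) via x @ 1.7667  # hit
  → r_4 = 1.7667
beam 5: φ=45°, α=15°
  direction (0.9659, 0.2588); cell (1,2); t to first gridline: x 0.5487, y 2.7432 (then +1.0353 / +3.8637)
    (2,2) via x @ 0.5487
    (3,2) via x @ 1.5840
    (4,2) via x @ 2.6192
    (4,3) via y @ 2.7432
    (5,3) via x @ 3.6545
    (6,3) via x @ 4.6898  # hit
  → r_5 = 4.6898
beam 6: φ=90°, α=60°
  direction (0.5000, 0.8660); cell (1,2); t to first gridline: x 1.0600, y 0.8198 (then +2.0000 / +1.1547)
    (1,3) via y @ 0.8198  # hit
  → r_6 = 0.8198
beam 7: φ=135°, α=105°
  direction (-0.2588, 0.9659); cell (1,2); t to first gridline: x 1.8159, y 0.7350 (then +3.8637 / +1.0353)
    (1,3) via y @ 0.7350  # hit
  → r_7 = 0.7350

ranges = [0.4866, 0.9400, 1.3355, 1.7667, 4.6898, 0.8198, 0.7350]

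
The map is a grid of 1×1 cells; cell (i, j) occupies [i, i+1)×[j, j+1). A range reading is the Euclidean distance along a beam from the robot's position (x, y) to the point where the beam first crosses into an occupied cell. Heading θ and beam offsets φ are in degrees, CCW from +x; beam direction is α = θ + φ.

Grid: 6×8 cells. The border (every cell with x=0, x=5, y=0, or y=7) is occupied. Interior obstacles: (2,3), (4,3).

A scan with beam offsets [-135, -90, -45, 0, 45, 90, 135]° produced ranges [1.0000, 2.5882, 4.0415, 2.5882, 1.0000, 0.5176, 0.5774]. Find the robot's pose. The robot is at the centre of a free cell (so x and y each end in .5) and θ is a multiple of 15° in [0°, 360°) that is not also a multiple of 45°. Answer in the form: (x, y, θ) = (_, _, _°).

Enumerate (i+0.5, j+0.5, θ) over the 22 free cells and 16 admissible headings. For each, cast all 7 beams and compare to the given ranges.
  (3.5, 4.5, 255°): beam 1 = 2.8868 ≠ 1.0000 ✗
  (4.5, 4.5, 285°): beam 1 = 4.0415 ≠ 1.0000 ✗
  (1.5, 6.5, 300°): beam 1 = 0.5176 ≠ 1.0000 ✗
  (3.5, 2.5, 60°): beam 1 = 1.5529 ≠ 1.0000 ✗
  …
  (1.5, 4.5, 75°): r_1=1.0000, r_2=2.5882, r_3=4.0415, r_4=2.5882, r_5=1.0000, r_6=0.5176, r_7=0.5774 — all match ✓
No second candidate reproduces the full scan.

(x, y, θ) = (1.5, 4.5, 75°)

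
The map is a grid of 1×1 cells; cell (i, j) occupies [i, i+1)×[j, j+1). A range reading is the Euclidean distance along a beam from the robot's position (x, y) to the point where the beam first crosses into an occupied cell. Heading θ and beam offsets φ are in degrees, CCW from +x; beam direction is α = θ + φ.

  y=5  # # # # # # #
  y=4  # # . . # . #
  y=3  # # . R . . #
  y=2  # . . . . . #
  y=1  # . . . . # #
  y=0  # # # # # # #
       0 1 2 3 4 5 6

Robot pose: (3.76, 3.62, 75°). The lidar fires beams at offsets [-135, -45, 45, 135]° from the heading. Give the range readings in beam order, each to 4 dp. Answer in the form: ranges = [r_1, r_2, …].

beam 1: φ=-135°, α=300°
  direction (0.5000, -0.8660); cell (3,3); t to first gridline: x 0.4800, y 0.7159 (then +2.0000 / +1.1547)
    (4,3) via x @ 0.4800
    (4,2) via y @ 0.7159
    (4,1) via y @ 1.8706
    (5,1) via x @ 2.4800  # hit
  → r_1 = 2.4800
beam 2: φ=-45°, α=30°
  direction (0.8660, 0.5000); cell (3,3); t to first gridline: x 0.2771, y 0.7600 (then +1.1547 / +2.0000)
    (4,3) via x @ 0.2771
    (4,4) via y @ 0.7600  # hit
  → r_2 = 0.7600
beam 3: φ=45°, α=120°
  direction (-0.5000, 0.8660); cell (3,3); t to first gridline: x 1.5200, y 0.4388 (then +2.0000 / +1.1547)
    (3,4) via y @ 0.4388
    (2,4) via x @ 1.5200
    (2,5) via y @ 1.5935  # hit
  → r_3 = 1.5935
beam 4: φ=135°, α=210°
  direction (-0.8660, -0.5000); cell (3,3); t to first gridline: x 0.8776, y 1.2400 (then +1.1547 / +2.0000)
    (2,3) via x @ 0.8776
    (2,2) via y @ 1.2400
    (1,2) via x @ 2.0323
    (0,2) via x @ 3.1870  # hit
  → r_4 = 3.1870

ranges = [2.4800, 0.7600, 1.5935, 3.1870]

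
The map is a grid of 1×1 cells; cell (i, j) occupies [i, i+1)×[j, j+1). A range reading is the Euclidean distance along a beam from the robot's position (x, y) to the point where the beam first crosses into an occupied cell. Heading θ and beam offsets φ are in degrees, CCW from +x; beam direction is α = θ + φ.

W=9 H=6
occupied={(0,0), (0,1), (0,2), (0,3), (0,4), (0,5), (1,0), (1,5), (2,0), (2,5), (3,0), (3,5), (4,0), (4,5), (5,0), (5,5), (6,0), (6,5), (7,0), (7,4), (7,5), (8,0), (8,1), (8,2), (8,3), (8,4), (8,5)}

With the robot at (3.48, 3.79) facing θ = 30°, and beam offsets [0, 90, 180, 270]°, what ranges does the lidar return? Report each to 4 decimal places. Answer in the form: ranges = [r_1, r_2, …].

ranges = [2.4200, 1.3972, 2.8637, 3.2216]

beam 1: φ=0°, α=30°
  cosα=0.8660 sinα=0.5000 | (3,3) | tMaxX 0.6004 tMaxY 0.4200 | tΔX 1.1547 tΔY 2.0000
    t=0.4200 [y] (3,4)
    t=0.6004 [x] (4,4)
    t=1.7551 [x] (5,4)
    t=2.4200 [y] (5,5) — stop
  → r_1 = 2.4200
beam 2: φ=90°, α=120°
  cosα=-0.5000 sinα=0.8660 | (3,3) | tMaxX 0.9600 tMaxY 0.2425 | tΔX 2.0000 tΔY 1.1547
    t=0.2425 [y] (3,4)
    t=0.9600 [x] (2,4)
    t=1.3972 [y] (2,5) — stop
  → r_2 = 1.3972
beam 3: φ=180°, α=210°
  cosα=-0.8660 sinα=-0.5000 | (3,3) | tMaxX 0.5543 tMaxY 1.5800 | tΔX 1.1547 tΔY 2.0000
    t=0.5543 [x] (2,3)
    t=1.5800 [y] (2,2)
    t=1.7090 [x] (1,2)
    t=2.8637 [x] (0,2) — stop
  → r_3 = 2.8637
beam 4: φ=270°, α=300°
  cosα=0.5000 sinα=-0.8660 | (3,3) | tMaxX 1.0400 tMaxY 0.9122 | tΔX 2.0000 tΔY 1.1547
    t=0.9122 [y] (3,2)
    t=1.0400 [x] (4,2)
    t=2.0669 [y] (4,1)
    t=3.0400 [x] (5,1)
    t=3.2216 [y] (5,0) — stop
  → r_4 = 3.2216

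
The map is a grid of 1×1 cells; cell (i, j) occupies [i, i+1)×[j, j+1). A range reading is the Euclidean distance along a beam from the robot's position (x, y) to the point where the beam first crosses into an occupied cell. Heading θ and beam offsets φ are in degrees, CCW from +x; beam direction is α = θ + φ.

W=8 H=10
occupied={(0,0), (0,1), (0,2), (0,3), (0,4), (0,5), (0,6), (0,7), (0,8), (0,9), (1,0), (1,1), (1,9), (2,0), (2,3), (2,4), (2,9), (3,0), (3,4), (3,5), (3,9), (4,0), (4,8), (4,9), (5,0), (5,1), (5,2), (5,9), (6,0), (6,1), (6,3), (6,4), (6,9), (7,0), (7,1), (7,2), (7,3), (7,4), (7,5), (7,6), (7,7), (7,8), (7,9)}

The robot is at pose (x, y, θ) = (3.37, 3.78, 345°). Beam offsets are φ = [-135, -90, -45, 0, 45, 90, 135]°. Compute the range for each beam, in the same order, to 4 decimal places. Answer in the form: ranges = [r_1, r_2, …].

ranges = [0.4272, 2.8781, 3.2101, 2.7228, 0.4400, 0.2278, 0.2540]

beam 1: φ=-135°, α=210°
  d=(-0.8660,-0.5000)  start (3,3)  tX=0.4272 tY=1.5600  stride 1/|dx|=1.1547 1/|dy|=2.0000
    cross x-line → (2,3), t=0.4272 (wall)
  → r_1 = 0.4272
beam 2: φ=-90°, α=255°
  d=(-0.2588,-0.9659)  start (3,3)  tX=1.4296 tY=0.8075  stride 1/|dx|=3.8637 1/|dy|=1.0353
    cross y-line → (3,2), t=0.8075
    cross x-line → (2,2), t=1.4296
    cross y-line → (2,1), t=1.8428
    cross y-line → (2,0), t=2.8781 (wall)
  → r_2 = 2.8781
beam 3: φ=-45°, α=300°
  d=(0.5000,-0.8660)  start (3,3)  tX=1.2600 tY=0.9007  stride 1/|dx|=2.0000 1/|dy|=1.1547
    cross y-line → (3,2), t=0.9007
    cross x-line → (4,2), t=1.2600
    cross y-line → (4,1), t=2.0554
    cross y-line → (4,0), t=3.2101 (wall)
  → r_3 = 3.2101
beam 4: φ=0°, α=345°
  d=(0.9659,-0.2588)  start (3,3)  tX=0.6522 tY=3.0137  stride 1/|dx|=1.0353 1/|dy|=3.8637
    cross x-line → (4,3), t=0.6522
    cross x-line → (5,3), t=1.6875
    cross x-line → (6,3), t=2.7228 (wall)
  → r_4 = 2.7228
beam 5: φ=45°, α=30°
  d=(0.8660,0.5000)  start (3,3)  tX=0.7275 tY=0.4400  stride 1/|dx|=1.1547 1/|dy|=2.0000
    cross y-line → (3,4), t=0.4400 (wall)
  → r_5 = 0.4400
beam 6: φ=90°, α=75°
  d=(0.2588,0.9659)  start (3,3)  tX=2.4341 tY=0.2278  stride 1/|dx|=3.8637 1/|dy|=1.0353
    cross y-line → (3,4), t=0.2278 (wall)
  → r_6 = 0.2278
beam 7: φ=135°, α=120°
  d=(-0.5000,0.8660)  start (3,3)  tX=0.7400 tY=0.2540  stride 1/|dx|=2.0000 1/|dy|=1.1547
    cross y-line → (3,4), t=0.2540 (wall)
  → r_7 = 0.2540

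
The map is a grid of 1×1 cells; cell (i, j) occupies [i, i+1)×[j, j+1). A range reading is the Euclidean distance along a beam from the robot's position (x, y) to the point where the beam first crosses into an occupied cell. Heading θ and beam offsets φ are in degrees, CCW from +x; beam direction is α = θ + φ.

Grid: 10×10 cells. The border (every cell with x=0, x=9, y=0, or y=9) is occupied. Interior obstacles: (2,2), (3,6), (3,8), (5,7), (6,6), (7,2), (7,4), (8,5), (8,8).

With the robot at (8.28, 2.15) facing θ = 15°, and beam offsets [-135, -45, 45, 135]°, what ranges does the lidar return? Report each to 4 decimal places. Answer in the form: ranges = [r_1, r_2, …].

beam 1: φ=-135°, α=240°
  dir = (cos 240°, sin 240°) = (-0.5000, -0.8660); from cell (8,2)
  next x-line at t=0.5600, next y-line at t=0.1732; Δt_x=2.0000, Δt_y=1.1547
    y: enter (8,1) at t=0.1732
    x: enter (7,1) at t=0.5600
    y: enter (7,0) at t=1.3279 ← occupied
  → r_1 = 1.3279
beam 2: φ=-45°, α=330°
  dir = (cos 330°, sin 330°) = (0.8660, -0.5000); from cell (8,2)
  next x-line at t=0.8314, next y-line at t=0.3000; Δt_x=1.1547, Δt_y=2.0000
    y: enter (8,1) at t=0.3000
    x: enter (9,1) at t=0.8314 ← occupied
  → r_2 = 0.8314
beam 3: φ=45°, α=60°
  dir = (cos 60°, sin 60°) = (0.5000, 0.8660); from cell (8,2)
  next x-line at t=1.4400, next y-line at t=0.9815; Δt_x=2.0000, Δt_y=1.1547
    y: enter (8,3) at t=0.9815
    x: enter (9,3) at t=1.4400 ← occupied
  → r_3 = 1.4400
beam 4: φ=135°, α=150°
  dir = (cos 150°, sin 150°) = (-0.8660, 0.5000); from cell (8,2)
  next x-line at t=0.3233, next y-line at t=1.7000; Δt_x=1.1547, Δt_y=2.0000
    x: enter (7,2) at t=0.3233 ← occupied
  → r_4 = 0.3233

ranges = [1.3279, 0.8314, 1.4400, 0.3233]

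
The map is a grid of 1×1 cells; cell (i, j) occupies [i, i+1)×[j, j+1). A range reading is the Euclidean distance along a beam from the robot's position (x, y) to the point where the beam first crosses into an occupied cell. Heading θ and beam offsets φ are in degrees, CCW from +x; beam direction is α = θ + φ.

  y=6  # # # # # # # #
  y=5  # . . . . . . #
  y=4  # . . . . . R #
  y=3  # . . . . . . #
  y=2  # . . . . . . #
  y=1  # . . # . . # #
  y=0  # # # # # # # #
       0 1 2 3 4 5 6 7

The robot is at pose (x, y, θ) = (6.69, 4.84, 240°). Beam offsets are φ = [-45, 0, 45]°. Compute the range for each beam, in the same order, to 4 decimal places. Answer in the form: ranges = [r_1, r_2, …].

ranges = [5.8907, 4.4341, 1.1977]

beam 1: φ=-45°, α=195°
  dir = (cos 195°, sin 195°) = (-0.9659, -0.2588); from cell (6,4)
  next x-line at t=0.7143, next y-line at t=3.2455; Δt_x=1.0353, Δt_y=3.8637
    x: enter (5,4) at t=0.7143
    x: enter (4,4) at t=1.7496
    x: enter (3,4) at t=2.7849
    y: enter (3,3) at t=3.2455
    x: enter (2,3) at t=3.8202
    x: enter (1,3) at t=4.8554
    x: enter (0,3) at t=5.8907 ← occupied
  → r_1 = 5.8907
beam 2: φ=0°, α=240°
  dir = (cos 240°, sin 240°) = (-0.5000, -0.8660); from cell (6,4)
  next x-line at t=1.3800, next y-line at t=0.9699; Δt_x=2.0000, Δt_y=1.1547
    y: enter (6,3) at t=0.9699
    x: enter (5,3) at t=1.3800
    y: enter (5,2) at t=2.1246
    y: enter (5,1) at t=3.2793
    x: enter (4,1) at t=3.3800
    y: enter (4,0) at t=4.4341 ← occupied
  → r_2 = 4.4341
beam 3: φ=45°, α=285°
  dir = (cos 285°, sin 285°) = (0.2588, -0.9659); from cell (6,4)
  next x-line at t=1.1977, next y-line at t=0.8696; Δt_x=3.8637, Δt_y=1.0353
    y: enter (6,3) at t=0.8696
    x: enter (7,3) at t=1.1977 ← occupied
  → r_3 = 1.1977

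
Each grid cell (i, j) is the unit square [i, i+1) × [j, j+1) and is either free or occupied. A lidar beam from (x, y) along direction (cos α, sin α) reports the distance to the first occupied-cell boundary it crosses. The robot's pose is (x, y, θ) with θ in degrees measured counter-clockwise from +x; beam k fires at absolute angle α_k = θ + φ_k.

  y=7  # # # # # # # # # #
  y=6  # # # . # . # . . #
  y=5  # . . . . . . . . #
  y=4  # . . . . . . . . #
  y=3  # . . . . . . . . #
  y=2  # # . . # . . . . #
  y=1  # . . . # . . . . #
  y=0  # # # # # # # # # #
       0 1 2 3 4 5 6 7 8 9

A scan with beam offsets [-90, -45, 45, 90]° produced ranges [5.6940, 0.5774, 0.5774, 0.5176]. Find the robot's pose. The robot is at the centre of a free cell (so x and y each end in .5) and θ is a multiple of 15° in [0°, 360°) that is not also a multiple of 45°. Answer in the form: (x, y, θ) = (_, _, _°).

The pose lattice has 41·16 = 656 candidates. Test each by forward raycasting.
  (5.5, 4.5, 165°): beam 1 = 1.9319 ≠ 5.6940 ✗
  (5.5, 3.5, 105°): beam 1 = 3.6235 ≠ 5.6940 ✗
  (7.5, 1.5, 345°): beam 1 = 0.5176 ≠ 5.6940 ✗
  (3.5, 6.5, 255°): beam 1 = 0.5176 ≠ 5.6940 ✗
  (2.5, 3.5, 15°): beam 1 = 2.5882 ≠ 5.6940 ✗
  …
  (5.5, 6.5, 15°): r_1=5.6940, r_2=0.5774, r_3=0.5774, r_4=0.5176 — all match ✓
Unique over the lattice → pose = (5.5, 6.5, 15°).

(x, y, θ) = (5.5, 6.5, 15°)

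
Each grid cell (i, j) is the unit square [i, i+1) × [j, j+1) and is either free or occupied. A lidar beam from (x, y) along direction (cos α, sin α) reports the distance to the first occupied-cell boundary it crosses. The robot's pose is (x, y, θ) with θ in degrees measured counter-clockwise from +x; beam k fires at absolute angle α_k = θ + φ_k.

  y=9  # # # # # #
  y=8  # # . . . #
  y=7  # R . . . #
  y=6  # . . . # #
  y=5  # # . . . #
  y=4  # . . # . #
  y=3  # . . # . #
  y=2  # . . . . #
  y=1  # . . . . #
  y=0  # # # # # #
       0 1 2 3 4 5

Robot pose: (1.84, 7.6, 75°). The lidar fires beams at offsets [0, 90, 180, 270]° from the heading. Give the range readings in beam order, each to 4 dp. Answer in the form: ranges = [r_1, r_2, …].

beam 1: φ=0°, α=75°
  d=(0.2588,0.9659)  start (1,7)  tX=0.6182 tY=0.4141  stride 1/|dx|=3.8637 1/|dy|=1.0353
    cross y-line → (1,8), t=0.4141 (wall)
  → r_1 = 0.4141
beam 2: φ=90°, α=165°
  d=(-0.9659,0.2588)  start (1,7)  tX=0.8696 tY=1.5455  stride 1/|dx|=1.0353 1/|dy|=3.8637
    cross x-line → (0,7), t=0.8696 (wall)
  → r_2 = 0.8696
beam 3: φ=180°, α=255°
  d=(-0.2588,-0.9659)  start (1,7)  tX=3.2455 tY=0.6212  stride 1/|dx|=3.8637 1/|dy|=1.0353
    cross y-line → (1,6), t=0.6212
    cross y-line → (1,5), t=1.6564 (wall)
  → r_3 = 1.6564
beam 4: φ=270°, α=345°
  d=(0.9659,-0.2588)  start (1,7)  tX=0.1656 tY=2.3182  stride 1/|dx|=1.0353 1/|dy|=3.8637
    cross x-line → (2,7), t=0.1656
    cross x-line → (3,7), t=1.2009
    cross x-line → (4,7), t=2.2362
    cross y-line → (4,6), t=2.3182 (wall)
  → r_4 = 2.3182

ranges = [0.4141, 0.8696, 1.6564, 2.3182]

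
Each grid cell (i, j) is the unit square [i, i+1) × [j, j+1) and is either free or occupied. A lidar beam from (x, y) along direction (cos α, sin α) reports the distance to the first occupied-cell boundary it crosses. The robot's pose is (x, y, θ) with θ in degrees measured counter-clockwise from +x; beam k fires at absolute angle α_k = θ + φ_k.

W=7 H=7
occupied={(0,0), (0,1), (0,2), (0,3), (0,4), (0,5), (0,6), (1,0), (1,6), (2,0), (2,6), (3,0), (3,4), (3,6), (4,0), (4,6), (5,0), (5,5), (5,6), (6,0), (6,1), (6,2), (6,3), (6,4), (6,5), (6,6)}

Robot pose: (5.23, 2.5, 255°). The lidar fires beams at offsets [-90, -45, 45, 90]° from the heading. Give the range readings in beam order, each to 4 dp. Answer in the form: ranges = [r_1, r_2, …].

ranges = [4.3792, 3.0000, 1.5400, 0.7972]

beam 1: φ=-90°, α=165°
  cosα=-0.9659 sinα=0.2588 | (5,2) | tMaxX 0.2381 tMaxY 1.9319 | tΔX 1.0353 tΔY 3.8637
    t=0.2381 [x] (4,2)
    t=1.2734 [x] (3,2)
    t=1.9319 [y] (3,3)
    t=2.3087 [x] (2,3)
    t=3.3439 [x] (1,3)
    t=4.3792 [x] (0,3) — stop
  → r_1 = 4.3792
beam 2: φ=-45°, α=210°
  cosα=-0.8660 sinα=-0.5000 | (5,2) | tMaxX 0.2656 tMaxY 1.0000 | tΔX 1.1547 tΔY 2.0000
    t=0.2656 [x] (4,2)
    t=1.0000 [y] (4,1)
    t=1.4203 [x] (3,1)
    t=2.5750 [x] (2,1)
    t=3.0000 [y] (2,0) — stop
  → r_2 = 3.0000
beam 3: φ=45°, α=300°
  cosα=0.5000 sinα=-0.8660 | (5,2) | tMaxX 1.5400 tMaxY 0.5774 | tΔX 2.0000 tΔY 1.1547
    t=0.5774 [y] (5,1)
    t=1.5400 [x] (6,1) — stop
  → r_3 = 1.5400
beam 4: φ=90°, α=345°
  cosα=0.9659 sinα=-0.2588 | (5,2) | tMaxX 0.7972 tMaxY 1.9319 | tΔX 1.0353 tΔY 3.8637
    t=0.7972 [x] (6,2) — stop
  → r_4 = 0.7972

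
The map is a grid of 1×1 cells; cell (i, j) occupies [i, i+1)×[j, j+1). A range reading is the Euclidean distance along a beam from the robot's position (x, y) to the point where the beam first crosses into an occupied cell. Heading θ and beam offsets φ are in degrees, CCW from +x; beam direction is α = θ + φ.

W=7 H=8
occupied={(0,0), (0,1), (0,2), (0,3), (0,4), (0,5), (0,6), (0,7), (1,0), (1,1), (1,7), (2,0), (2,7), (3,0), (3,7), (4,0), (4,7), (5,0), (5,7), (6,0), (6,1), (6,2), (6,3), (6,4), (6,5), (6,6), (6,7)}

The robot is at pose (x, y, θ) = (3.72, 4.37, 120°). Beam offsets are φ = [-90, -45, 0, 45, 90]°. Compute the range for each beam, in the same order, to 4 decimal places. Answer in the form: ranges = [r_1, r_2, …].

ranges = [2.6327, 2.7228, 3.0369, 2.8160, 3.1408]

beam 1: φ=-90°, α=30°
  d=(0.8660,0.5000)  start (3,4)  tX=0.3233 tY=1.2600  stride 1/|dx|=1.1547 1/|dy|=2.0000
    cross x-line → (4,4), t=0.3233
    cross y-line → (4,5), t=1.2600
    cross x-line → (5,5), t=1.4780
    cross x-line → (6,5), t=2.6327 (wall)
  → r_1 = 2.6327
beam 2: φ=-45°, α=75°
  d=(0.2588,0.9659)  start (3,4)  tX=1.0818 tY=0.6522  stride 1/|dx|=3.8637 1/|dy|=1.0353
    cross y-line → (3,5), t=0.6522
    cross x-line → (4,5), t=1.0818
    cross y-line → (4,6), t=1.6875
    cross y-line → (4,7), t=2.7228 (wall)
  → r_2 = 2.7228
beam 3: φ=0°, α=120°
  d=(-0.5000,0.8660)  start (3,4)  tX=1.4400 tY=0.7275  stride 1/|dx|=2.0000 1/|dy|=1.1547
    cross y-line → (3,5), t=0.7275
    cross x-line → (2,5), t=1.4400
    cross y-line → (2,6), t=1.8822
    cross y-line → (2,7), t=3.0369 (wall)
  → r_3 = 3.0369
beam 4: φ=45°, α=165°
  d=(-0.9659,0.2588)  start (3,4)  tX=0.7454 tY=2.4341  stride 1/|dx|=1.0353 1/|dy|=3.8637
    cross x-line → (2,4), t=0.7454
    cross x-line → (1,4), t=1.7807
    cross y-line → (1,5), t=2.4341
    cross x-line → (0,5), t=2.8160 (wall)
  → r_4 = 2.8160
beam 5: φ=90°, α=210°
  d=(-0.8660,-0.5000)  start (3,4)  tX=0.8314 tY=0.7400  stride 1/|dx|=1.1547 1/|dy|=2.0000
    cross y-line → (3,3), t=0.7400
    cross x-line → (2,3), t=0.8314
    cross x-line → (1,3), t=1.9861
    cross y-line → (1,2), t=2.7400
    cross x-line → (0,2), t=3.1408 (wall)
  → r_5 = 3.1408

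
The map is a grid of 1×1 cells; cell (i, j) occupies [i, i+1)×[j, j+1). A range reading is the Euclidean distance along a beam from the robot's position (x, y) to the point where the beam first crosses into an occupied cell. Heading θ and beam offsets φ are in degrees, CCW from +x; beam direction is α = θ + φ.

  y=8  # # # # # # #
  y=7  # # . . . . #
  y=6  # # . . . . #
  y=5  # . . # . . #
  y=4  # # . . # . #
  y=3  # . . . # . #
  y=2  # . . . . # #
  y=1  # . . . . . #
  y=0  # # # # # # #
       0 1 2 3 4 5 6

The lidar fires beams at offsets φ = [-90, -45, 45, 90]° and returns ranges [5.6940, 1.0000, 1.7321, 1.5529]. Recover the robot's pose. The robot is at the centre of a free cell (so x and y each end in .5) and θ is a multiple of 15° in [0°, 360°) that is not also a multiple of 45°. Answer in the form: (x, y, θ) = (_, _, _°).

(x, y, θ) = (2.5, 6.5, 15°)

The pose lattice has 28·16 = 448 candidates. Test each by forward raycasting.
  (5.5, 6.5, 150°): beam 1 = 1.0000 ≠ 5.6940 ✗
  (2.5, 5.5, 15°): beam 1 = 4.6587 ≠ 5.6940 ✗
  (5.5, 7.5, 165°): beam 1 = 0.5176 ≠ 5.6940 ✗
  (3.5, 2.5, 105°): beam 1 = 1.5529 ≠ 5.6940 ✗
  …
  (2.5, 6.5, 15°): r_1=5.6940, r_2=1.0000, r_3=1.7321, r_4=1.5529 — all match ✓
No second candidate reproduces the full scan.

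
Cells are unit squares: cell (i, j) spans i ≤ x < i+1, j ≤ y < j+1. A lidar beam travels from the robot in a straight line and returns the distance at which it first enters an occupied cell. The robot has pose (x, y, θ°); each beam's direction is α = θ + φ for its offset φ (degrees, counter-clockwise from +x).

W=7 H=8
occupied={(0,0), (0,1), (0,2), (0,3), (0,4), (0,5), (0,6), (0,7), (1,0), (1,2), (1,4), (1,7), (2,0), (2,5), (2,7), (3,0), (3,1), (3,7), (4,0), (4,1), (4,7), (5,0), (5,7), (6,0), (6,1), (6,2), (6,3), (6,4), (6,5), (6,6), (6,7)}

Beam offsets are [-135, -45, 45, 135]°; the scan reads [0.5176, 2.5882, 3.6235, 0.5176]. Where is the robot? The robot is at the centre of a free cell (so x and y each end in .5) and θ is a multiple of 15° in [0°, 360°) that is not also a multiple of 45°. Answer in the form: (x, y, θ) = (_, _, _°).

(x, y, θ) = (2.5, 4.5, 330°)

Candidates: 25 free-cell centres × 16 headings = 400 poses. Raycast each; keep the one whose scan matches to 4 dp.
  (5.5, 5.5, 240°): beam 1 = 1.5529 ≠ 0.5176 ✗
  (4.5, 2.5, 165°): beam 1 = 1.7321 ≠ 0.5176 ✗
  (2.5, 2.5, 255°): beam 1 = 1.7321 ≠ 0.5176 ✗
  (3.5, 2.5, 75°): beam 1 = 0.5774 ≠ 0.5176 ✗
  (1.5, 6.5, 165°): beam 1 = 1.0000 ≠ 0.5176 ✗
  …
  (2.5, 4.5, 330°): r_1=0.5176, r_2=2.5882, r_3=3.6235, r_4=0.5176 — all match ✓
No second candidate reproduces the full scan.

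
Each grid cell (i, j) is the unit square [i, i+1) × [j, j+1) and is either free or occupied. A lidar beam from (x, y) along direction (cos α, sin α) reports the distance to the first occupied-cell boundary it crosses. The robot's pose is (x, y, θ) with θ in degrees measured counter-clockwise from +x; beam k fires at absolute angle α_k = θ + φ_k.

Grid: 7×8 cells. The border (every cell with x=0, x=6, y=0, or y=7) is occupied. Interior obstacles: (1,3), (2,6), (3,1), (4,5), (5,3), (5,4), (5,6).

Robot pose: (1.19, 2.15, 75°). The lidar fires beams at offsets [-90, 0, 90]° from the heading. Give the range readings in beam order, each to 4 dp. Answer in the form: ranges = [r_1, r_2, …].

ranges = [1.8738, 0.8800, 0.1967]

beam 1: φ=-90°, α=345°
  dir = (cos 345°, sin 345°) = (0.9659, -0.2588); from cell (1,2)
  next x-line at t=0.8386, next y-line at t=0.5796; Δt_x=1.0353, Δt_y=3.8637
    y: enter (1,1) at t=0.5796
    x: enter (2,1) at t=0.8386
    x: enter (3,1) at t=1.8738 ← occupied
  → r_1 = 1.8738
beam 2: φ=0°, α=75°
  dir = (cos 75°, sin 75°) = (0.2588, 0.9659); from cell (1,2)
  next x-line at t=3.1296, next y-line at t=0.8800; Δt_x=3.8637, Δt_y=1.0353
    y: enter (1,3) at t=0.8800 ← occupied
  → r_2 = 0.8800
beam 3: φ=90°, α=165°
  dir = (cos 165°, sin 165°) = (-0.9659, 0.2588); from cell (1,2)
  next x-line at t=0.1967, next y-line at t=3.2841; Δt_x=1.0353, Δt_y=3.8637
    x: enter (0,2) at t=0.1967 ← occupied
  → r_3 = 0.1967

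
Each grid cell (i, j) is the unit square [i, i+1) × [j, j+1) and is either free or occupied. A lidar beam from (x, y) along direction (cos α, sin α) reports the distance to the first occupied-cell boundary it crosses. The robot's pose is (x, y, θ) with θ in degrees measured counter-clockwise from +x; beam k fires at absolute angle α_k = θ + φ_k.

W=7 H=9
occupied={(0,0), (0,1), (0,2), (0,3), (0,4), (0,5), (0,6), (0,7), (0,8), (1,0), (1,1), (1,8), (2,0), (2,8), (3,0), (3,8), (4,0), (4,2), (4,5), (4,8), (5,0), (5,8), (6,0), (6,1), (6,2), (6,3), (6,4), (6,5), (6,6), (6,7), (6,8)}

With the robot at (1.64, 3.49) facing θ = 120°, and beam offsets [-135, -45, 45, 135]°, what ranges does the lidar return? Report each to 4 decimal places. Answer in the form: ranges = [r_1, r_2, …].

beam 1: φ=-135°, α=345°
  cosα=0.9659 sinα=-0.2588 | (1,3) | tMaxX 0.3727 tMaxY 1.8932 | tΔX 1.0353 tΔY 3.8637
    t=0.3727 [x] (2,3)
    t=1.4080 [x] (3,3)
    t=1.8932 [y] (3,2)
    t=2.4433 [x] (4,2) — stop
  → r_1 = 2.4433
beam 2: φ=-45°, α=75°
  cosα=0.2588 sinα=0.9659 | (1,3) | tMaxX 1.3909 tMaxY 0.5280 | tΔX 3.8637 tΔY 1.0353
    t=0.5280 [y] (1,4)
    t=1.3909 [x] (2,4)
    t=1.5633 [y] (2,5)
    t=2.5985 [y] (2,6)
    t=3.6338 [y] (2,7)
    t=4.6691 [y] (2,8) — stop
  → r_2 = 4.6691
beam 3: φ=45°, α=165°
  cosα=-0.9659 sinα=0.2588 | (1,3) | tMaxX 0.6626 tMaxY 1.9705 | tΔX 1.0353 tΔY 3.8637
    t=0.6626 [x] (0,3) — stop
  → r_3 = 0.6626
beam 4: φ=135°, α=255°
  cosα=-0.2588 sinα=-0.9659 | (1,3) | tMaxX 2.4728 tMaxY 0.5073 | tΔX 3.8637 tΔY 1.0353
    t=0.5073 [y] (1,2)
    t=1.5426 [y] (1,1) — stop
  → r_4 = 1.5426

ranges = [2.4433, 4.6691, 0.6626, 1.5426]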